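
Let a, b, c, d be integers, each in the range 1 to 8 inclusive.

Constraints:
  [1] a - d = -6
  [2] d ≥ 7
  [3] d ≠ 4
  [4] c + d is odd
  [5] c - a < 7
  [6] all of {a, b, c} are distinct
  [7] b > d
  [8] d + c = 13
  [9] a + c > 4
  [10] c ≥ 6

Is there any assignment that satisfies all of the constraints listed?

Satisfiable

Try a = 1, b = 8, c = 6, d = 7.
Check constraint 1: a - d = -6; constraint 5: c - a = 5. The remaining constraints are straightforward to verify.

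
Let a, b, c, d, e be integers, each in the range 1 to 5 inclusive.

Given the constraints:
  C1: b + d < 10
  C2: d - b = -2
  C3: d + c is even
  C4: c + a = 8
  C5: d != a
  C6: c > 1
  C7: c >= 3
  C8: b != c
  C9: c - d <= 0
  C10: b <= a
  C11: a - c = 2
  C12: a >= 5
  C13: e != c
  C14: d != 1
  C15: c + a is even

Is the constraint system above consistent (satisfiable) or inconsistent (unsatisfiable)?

The assignment a = 5, b = 5, c = 3, d = 3, e = 2 works:
  constraint 1 holds since b + d = 8.
  constraint 2 holds since d - b = -2.
The rest check out directly.

Satisfiable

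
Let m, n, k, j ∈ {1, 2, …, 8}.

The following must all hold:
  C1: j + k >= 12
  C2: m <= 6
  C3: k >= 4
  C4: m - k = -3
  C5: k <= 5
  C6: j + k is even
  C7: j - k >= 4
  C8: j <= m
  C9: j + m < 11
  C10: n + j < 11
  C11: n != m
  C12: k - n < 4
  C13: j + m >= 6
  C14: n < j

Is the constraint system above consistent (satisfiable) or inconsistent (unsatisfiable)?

Unsatisfiable

From constraints 2 and 8: j ≤ m ≤ 6. From constraint 5: k ≤ 5. Hence j + k ≤ 11. But constraint 1 requires j + k ≥ 12, and 12 > 11. Contradiction.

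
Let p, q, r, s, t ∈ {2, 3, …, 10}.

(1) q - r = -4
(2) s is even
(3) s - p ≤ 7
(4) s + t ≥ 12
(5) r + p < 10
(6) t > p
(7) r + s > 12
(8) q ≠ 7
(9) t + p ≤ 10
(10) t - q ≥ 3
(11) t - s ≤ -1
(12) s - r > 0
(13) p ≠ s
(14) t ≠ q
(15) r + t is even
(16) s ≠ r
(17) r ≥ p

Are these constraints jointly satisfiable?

Satisfiable

One satisfying assignment is p = 2, q = 2, r = 6, s = 8, t = 6.
For the less obvious constraints — constraint 1: q - r = -4; constraint 3: s - p = 6; constraint 4: s + t = 14 — and the others hold by inspection.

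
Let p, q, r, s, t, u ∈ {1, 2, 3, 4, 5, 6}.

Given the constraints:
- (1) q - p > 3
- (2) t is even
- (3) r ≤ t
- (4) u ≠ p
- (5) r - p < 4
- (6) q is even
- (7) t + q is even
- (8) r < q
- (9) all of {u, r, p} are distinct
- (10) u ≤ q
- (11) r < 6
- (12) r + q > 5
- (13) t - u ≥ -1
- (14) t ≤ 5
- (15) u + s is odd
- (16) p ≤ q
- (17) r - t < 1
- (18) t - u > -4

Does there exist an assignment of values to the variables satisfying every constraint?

Satisfiable

The assignment p = 1, q = 6, r = 2, s = 6, t = 4, u = 5 works:
  constraint 1 holds since q - p = 5.
  constraint 5 holds since r - p = 1.
  constraint 12 holds since r + q = 8.
The rest check out directly.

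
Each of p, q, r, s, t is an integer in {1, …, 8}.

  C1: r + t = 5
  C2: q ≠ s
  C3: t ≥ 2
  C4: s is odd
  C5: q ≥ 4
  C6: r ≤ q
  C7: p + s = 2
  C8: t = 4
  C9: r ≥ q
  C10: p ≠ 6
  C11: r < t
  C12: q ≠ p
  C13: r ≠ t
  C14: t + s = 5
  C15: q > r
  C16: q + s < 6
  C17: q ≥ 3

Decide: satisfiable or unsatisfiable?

From constraints 5 and 9: r ≥ q ≥ 4. From constraint 3: t ≥ 2. Hence r + t ≥ 6. But constraint 1 requires r + t = 5, and 5 < 6. Contradiction.

Unsatisfiable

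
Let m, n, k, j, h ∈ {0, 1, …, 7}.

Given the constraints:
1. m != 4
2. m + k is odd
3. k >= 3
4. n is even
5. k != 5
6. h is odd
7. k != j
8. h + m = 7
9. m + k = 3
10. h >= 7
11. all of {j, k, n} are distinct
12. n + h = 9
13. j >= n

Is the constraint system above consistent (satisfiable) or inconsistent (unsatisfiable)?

Satisfiable

The assignment m = 0, n = 2, k = 3, j = 7, h = 7 works:
  constraint 8 holds since h + m = 7.
  constraint 9 holds since m + k = 3.
  constraint 12 holds since n + h = 9.
The rest check out directly.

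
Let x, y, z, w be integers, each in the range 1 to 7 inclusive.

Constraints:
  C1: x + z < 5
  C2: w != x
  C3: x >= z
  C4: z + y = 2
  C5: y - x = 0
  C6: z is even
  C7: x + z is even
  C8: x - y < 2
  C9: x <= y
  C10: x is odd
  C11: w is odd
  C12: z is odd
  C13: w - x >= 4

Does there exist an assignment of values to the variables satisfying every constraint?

Constraint 10 makes x odd and constraint 6 makes z even, so x + z must be odd. Constraint 7 says x + z is even — contradiction.

Unsatisfiable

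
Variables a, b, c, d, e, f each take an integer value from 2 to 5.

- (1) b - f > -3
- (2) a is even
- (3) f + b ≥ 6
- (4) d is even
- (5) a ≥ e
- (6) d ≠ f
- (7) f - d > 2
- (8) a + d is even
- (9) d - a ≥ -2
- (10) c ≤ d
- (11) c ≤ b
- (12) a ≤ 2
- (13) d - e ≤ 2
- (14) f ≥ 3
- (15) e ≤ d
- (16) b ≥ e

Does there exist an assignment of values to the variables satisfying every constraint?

Setting (a, b, c, d, e, f) = (2, 3, 2, 2, 2, 5) satisfies everything: constraint 1: b - f = -2; constraint 3: f + b = 8; constraint 7: f - d = 3, and the others follow.

Satisfiable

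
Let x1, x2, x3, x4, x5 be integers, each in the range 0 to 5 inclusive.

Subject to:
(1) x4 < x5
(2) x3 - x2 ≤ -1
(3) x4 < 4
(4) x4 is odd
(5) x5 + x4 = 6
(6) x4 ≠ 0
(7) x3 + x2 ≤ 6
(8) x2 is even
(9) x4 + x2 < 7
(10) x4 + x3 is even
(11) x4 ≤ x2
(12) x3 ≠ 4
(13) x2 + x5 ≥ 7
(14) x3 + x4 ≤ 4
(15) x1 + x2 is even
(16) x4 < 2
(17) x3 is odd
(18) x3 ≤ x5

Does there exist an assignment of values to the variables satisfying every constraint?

One satisfying assignment is x1 = 2, x2 = 4, x3 = 1, x4 = 1, x5 = 5.
For the less obvious constraints — constraint 2: x3 - x2 = -3; constraint 5: x5 + x4 = 6 — and the others hold by inspection.

Satisfiable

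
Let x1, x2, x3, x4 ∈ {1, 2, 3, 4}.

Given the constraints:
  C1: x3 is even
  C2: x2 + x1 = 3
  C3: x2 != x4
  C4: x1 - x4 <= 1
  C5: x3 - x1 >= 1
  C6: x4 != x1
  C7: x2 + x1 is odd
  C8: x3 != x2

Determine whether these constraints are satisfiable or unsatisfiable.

Satisfiable

Setting (x1, x2, x3, x4) = (2, 1, 4, 4) satisfies everything: constraint 2: x2 + x1 = 3; constraint 4: x1 - x4 = -2; constraint 5: x3 - x1 = 2, and the others follow.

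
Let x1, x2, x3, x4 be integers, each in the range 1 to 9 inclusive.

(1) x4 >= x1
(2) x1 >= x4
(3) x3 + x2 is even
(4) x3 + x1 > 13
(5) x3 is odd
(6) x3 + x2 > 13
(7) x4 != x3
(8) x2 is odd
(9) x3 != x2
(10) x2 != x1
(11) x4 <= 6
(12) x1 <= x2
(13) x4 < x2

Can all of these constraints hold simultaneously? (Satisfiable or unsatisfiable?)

Satisfiable

Take x1 = 6, x2 = 7, x3 = 9, x4 = 6. Then constraint 3: x3 + x2 = 16 is even; constraint 4: x3 + x1 = 15; constraint 6: x3 + x2 = 16, and every other listed constraint is also met.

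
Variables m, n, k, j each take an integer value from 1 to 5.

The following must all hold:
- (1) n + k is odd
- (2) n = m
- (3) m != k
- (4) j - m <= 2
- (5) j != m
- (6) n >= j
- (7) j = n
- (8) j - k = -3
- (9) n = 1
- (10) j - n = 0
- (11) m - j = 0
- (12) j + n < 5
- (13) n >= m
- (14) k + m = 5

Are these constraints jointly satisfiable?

Unsatisfiable

From constraints 2 and 7, j = n = m, so j = m. But constraint 5 says j ≠ m. Contradiction.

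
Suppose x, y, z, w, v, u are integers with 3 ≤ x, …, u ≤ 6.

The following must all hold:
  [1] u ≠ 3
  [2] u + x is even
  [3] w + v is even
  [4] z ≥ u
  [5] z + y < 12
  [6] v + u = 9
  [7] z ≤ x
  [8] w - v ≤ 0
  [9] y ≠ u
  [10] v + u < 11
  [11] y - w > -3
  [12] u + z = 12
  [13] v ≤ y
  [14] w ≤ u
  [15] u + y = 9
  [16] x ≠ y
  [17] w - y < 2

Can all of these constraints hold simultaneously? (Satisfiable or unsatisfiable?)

Satisfiable

The assignment x = 6, y = 3, z = 6, w = 3, v = 3, u = 6 works:
  constraint 5 holds since z + y = 9.
  constraint 6 holds since v + u = 9.
The rest check out directly.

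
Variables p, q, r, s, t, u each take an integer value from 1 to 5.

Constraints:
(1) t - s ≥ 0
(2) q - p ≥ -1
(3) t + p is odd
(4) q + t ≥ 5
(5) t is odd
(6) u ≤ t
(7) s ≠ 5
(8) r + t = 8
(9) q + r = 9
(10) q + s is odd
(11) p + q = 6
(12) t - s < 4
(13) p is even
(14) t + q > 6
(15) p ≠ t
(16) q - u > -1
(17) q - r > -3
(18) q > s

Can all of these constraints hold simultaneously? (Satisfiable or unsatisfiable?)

The assignment p = 2, q = 4, r = 5, s = 1, t = 3, u = 3 works:
  constraint 1 holds since t - s = 2.
  constraint 2 holds since q - p = 2.
The rest check out directly.

Satisfiable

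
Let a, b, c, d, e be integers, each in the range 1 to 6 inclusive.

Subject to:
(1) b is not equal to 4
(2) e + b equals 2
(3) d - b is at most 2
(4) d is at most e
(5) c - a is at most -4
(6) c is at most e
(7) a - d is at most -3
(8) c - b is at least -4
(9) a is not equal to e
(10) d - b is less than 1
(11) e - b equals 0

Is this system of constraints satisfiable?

Constraints 3, 5, 7, and 8 give a − c ≥ 4, c − b ≥ -4, b − d ≥ -2, d − a ≥ 3.
Adding all 4 inequalities: the left sides telescope to 0, and the right sides sum to 4 + (-4) + (-2) + 3 = 1. So 0 ≥ 1, which is false.

Unsatisfiable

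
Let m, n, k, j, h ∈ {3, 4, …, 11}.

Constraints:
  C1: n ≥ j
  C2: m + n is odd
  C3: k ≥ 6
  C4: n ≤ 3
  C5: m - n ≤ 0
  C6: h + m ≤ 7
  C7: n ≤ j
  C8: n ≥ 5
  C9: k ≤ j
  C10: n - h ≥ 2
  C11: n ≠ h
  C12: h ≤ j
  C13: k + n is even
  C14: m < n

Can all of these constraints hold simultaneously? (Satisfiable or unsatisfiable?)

Unsatisfiable

From constraints 3 and 9: j ≥ k and k ≥ 6, so j ≥ 6. From constraints 1 and 4: j ≤ n and n ≤ 3, so j ≤ 3. But 3 < 6, so no value of j works.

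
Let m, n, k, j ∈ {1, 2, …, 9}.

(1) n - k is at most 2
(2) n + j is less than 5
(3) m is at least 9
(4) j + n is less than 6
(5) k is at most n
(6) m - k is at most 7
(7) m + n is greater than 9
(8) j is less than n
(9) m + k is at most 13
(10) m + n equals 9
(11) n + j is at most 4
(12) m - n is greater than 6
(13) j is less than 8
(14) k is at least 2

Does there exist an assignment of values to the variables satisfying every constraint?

From constraint 3: m ≥ 9. From constraints 5 and 14: n ≥ k ≥ 2. Hence m + n ≥ 11. But constraint 10 requires m + n = 9, and 9 < 11. Contradiction.

Unsatisfiable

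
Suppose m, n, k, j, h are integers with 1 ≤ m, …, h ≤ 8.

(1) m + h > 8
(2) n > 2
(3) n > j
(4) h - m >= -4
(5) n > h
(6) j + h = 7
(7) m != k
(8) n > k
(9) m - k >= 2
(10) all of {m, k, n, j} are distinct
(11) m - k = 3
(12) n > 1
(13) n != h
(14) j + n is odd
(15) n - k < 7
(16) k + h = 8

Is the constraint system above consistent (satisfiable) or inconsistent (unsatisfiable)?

Satisfiable

The assignment m = 7, n = 8, k = 4, j = 3, h = 4 works:
  constraint 1 holds since m + h = 11.
  constraint 4 holds since h - m = -3.
  constraint 6 holds since j + h = 7.
The rest check out directly.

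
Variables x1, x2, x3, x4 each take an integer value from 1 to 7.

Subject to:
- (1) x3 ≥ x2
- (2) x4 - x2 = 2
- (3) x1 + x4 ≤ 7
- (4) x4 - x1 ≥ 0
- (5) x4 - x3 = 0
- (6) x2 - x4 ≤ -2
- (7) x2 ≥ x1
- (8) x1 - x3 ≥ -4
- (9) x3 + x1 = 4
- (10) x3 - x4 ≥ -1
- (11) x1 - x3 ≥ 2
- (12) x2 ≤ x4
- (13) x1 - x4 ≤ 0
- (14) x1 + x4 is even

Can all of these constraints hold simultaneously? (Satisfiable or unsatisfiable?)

Constraints 4, 10, and 11 give x4 − x1 ≥ 0, x1 − x3 ≥ 2, x3 − x4 ≥ -1.
Adding all 3 inequalities: the left sides telescope to 0, and the right sides sum to 0 + 2 + (-1) = 1. So 0 ≥ 1, which is false.

Unsatisfiable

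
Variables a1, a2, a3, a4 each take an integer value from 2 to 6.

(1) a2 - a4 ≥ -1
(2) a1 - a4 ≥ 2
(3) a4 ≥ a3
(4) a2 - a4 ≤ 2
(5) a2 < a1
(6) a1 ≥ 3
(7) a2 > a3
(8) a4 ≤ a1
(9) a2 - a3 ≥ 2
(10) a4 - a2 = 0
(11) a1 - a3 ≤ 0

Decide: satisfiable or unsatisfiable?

Unsatisfiable

Constraints 2, 4, 9, and 11 give a1 − a4 ≥ 2, a4 − a2 ≥ -2, a2 − a3 ≥ 2, a3 − a1 ≥ 0.
Adding all 4 inequalities: the left sides telescope to 0, and the right sides sum to 2 + (-2) + 2 + 0 = 2. So 0 ≥ 2, which is false.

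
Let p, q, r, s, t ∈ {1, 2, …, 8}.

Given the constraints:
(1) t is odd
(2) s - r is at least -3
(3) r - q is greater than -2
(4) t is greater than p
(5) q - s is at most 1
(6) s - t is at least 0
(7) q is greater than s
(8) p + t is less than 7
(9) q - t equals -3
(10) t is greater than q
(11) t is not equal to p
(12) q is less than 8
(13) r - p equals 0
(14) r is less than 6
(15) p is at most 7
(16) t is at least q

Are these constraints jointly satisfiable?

Unsatisfiable

Constraints 6, 7, and 16 give s < q, q ≤ t, t ≤ s. Chaining: s < q ≤ t ≤ s, which forces s < s — impossible.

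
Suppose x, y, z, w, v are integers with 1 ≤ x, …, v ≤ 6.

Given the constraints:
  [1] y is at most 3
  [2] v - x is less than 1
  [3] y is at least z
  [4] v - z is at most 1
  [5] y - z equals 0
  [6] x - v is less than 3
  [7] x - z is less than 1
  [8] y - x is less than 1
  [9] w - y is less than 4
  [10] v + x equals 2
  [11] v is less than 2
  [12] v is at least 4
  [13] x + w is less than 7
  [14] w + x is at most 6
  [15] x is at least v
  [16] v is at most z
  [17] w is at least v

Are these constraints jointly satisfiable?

From constraints 12 and 16: z ≥ v and v ≥ 4, so z ≥ 4. From constraints 1 and 3: z ≤ y and y ≤ 3, so z ≤ 3. But 3 < 4, so no value of z works.

Unsatisfiable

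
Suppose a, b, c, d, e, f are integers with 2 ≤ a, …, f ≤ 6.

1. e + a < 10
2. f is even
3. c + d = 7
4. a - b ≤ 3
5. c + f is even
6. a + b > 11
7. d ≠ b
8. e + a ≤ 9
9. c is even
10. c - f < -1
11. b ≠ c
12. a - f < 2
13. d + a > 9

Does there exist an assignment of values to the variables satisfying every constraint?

Satisfiable

Setting (a, b, c, d, e, f) = (6, 6, 2, 5, 2, 6) satisfies everything: constraint 1: e + a = 8; constraint 3: c + d = 7, and the others follow.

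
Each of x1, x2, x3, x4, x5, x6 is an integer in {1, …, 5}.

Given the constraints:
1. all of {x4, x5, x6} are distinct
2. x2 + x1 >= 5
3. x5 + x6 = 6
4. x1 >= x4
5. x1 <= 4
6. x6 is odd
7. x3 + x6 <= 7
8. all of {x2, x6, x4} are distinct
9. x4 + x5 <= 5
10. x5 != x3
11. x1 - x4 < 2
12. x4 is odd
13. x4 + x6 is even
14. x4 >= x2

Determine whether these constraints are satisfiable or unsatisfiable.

Satisfiable

Take x1 = 4, x2 = 2, x3 = 2, x4 = 3, x5 = 1, x6 = 5. Then constraint 2: x2 + x1 = 6; constraint 3: x5 + x6 = 6, and every other listed constraint is also met.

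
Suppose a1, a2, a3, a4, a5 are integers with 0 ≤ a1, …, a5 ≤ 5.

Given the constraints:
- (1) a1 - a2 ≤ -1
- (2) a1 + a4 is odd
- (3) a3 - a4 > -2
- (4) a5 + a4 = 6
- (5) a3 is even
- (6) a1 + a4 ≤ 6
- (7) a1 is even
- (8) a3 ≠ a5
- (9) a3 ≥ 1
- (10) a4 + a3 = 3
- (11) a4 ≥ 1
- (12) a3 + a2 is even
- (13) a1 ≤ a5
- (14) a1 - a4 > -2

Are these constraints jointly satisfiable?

Take a1 = 2, a2 = 4, a3 = 2, a4 = 1, a5 = 5. Then constraint 1: a1 - a2 = -2; constraint 3: a3 - a4 = 1, and every other listed constraint is also met.

Satisfiable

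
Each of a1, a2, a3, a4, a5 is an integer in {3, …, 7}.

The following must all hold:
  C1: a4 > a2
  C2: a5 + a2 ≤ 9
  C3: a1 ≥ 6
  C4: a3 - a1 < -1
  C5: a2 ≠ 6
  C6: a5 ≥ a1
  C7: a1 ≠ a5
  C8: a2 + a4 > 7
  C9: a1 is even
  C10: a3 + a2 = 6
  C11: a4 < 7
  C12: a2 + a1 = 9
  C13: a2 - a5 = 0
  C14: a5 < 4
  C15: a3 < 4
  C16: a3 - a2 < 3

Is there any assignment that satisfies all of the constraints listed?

From constraints 3 and 6: a5 ≥ a1 and a1 ≥ 6, so a5 ≥ 6. From constraint 14: a5 ≤ 3. But 3 < 6, so no value of a5 works.

Unsatisfiable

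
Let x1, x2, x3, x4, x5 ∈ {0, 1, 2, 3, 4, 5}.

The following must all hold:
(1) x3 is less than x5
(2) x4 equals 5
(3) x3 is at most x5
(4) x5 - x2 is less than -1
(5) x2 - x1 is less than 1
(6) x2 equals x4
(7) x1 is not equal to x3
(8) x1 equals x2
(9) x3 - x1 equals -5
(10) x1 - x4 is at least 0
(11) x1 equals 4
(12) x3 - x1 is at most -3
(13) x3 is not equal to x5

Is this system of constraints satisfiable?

Unsatisfiable

Constraint 11 fixes x1 = 4 and constraint 2 fixes x4 = 5. Constraints 6 and 8 give x1 = x2 = x4, so x1 = x4. But 4 ≠ 5 — contradiction.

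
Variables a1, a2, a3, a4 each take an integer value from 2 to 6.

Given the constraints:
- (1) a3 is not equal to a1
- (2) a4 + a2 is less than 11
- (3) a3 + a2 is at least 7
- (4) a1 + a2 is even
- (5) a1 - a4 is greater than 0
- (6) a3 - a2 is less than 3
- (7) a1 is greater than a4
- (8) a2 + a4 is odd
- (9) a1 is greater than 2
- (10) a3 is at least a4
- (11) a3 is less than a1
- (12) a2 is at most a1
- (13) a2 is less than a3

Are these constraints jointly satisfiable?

Satisfiable

One satisfying assignment is a1 = 6, a2 = 4, a3 = 5, a4 = 5.
For the less obvious constraints — constraint 2: a4 + a2 = 9; constraint 3: a3 + a2 = 9; constraint 5: a1 - a4 = 1 — and the others hold by inspection.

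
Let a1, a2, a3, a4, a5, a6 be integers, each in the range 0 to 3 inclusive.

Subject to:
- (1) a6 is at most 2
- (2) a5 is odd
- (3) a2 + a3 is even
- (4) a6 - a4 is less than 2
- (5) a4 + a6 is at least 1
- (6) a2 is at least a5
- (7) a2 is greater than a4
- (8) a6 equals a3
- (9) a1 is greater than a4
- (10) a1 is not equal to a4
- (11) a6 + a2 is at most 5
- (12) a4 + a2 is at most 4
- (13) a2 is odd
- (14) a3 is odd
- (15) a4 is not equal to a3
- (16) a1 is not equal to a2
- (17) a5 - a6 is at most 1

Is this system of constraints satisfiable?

Satisfiable

Take a1 = 2, a2 = 1, a3 = 1, a4 = 0, a5 = 1, a6 = 1. Then constraint 4: a6 - a4 = 1; constraint 5: a4 + a6 = 1, and every other listed constraint is also met.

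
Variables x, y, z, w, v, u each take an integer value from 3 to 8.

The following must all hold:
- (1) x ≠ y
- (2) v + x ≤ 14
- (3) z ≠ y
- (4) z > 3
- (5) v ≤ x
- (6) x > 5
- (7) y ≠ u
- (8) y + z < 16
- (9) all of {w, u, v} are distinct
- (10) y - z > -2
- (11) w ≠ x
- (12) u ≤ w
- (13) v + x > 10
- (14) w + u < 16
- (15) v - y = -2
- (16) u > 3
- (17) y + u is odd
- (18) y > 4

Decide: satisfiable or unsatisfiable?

Satisfiable

One satisfying assignment is x = 7, y = 8, z = 7, w = 8, v = 6, u = 7.
For the less obvious constraints — constraint 2: v + x = 13; constraint 8: y + z = 15 — and the others hold by inspection.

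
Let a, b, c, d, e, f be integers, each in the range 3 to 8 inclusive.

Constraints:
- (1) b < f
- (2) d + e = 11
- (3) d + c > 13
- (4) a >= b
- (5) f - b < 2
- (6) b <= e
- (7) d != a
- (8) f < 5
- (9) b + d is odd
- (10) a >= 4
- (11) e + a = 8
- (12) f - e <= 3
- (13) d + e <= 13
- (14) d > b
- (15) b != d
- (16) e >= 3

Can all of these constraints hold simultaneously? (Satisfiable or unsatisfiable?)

Satisfiable

Setting (a, b, c, d, e, f) = (5, 3, 7, 8, 3, 4) satisfies everything: constraint 2: d + e = 11; constraint 3: d + c = 15; constraint 5: f - b = 1, and the others follow.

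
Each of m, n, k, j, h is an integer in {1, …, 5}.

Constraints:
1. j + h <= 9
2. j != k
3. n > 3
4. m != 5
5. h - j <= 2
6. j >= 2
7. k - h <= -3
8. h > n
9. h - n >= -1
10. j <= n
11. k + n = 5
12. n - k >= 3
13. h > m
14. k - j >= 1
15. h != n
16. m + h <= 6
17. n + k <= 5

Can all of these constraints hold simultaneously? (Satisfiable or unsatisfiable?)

Constraints 5, 9, 12, and 14 give n − k ≥ 3, k − j ≥ 1, j − h ≥ -2, h − n ≥ -1.
Adding all 4 inequalities: the left sides telescope to 0, and the right sides sum to 3 + 1 + (-2) + (-1) = 1. So 0 ≥ 1, which is false.

Unsatisfiable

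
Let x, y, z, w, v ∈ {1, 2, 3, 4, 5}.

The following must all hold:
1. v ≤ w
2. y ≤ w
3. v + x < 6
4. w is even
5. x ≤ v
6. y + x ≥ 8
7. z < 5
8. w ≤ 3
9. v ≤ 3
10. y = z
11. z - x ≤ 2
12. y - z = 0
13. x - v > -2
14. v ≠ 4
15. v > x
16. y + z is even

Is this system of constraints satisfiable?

From constraints 2 and 8: y ≤ w ≤ 3. From constraints 5 and 9: x ≤ v ≤ 3. Hence y + x ≤ 6. But constraint 6 requires y + x ≥ 8, and 8 > 6. Contradiction.

Unsatisfiable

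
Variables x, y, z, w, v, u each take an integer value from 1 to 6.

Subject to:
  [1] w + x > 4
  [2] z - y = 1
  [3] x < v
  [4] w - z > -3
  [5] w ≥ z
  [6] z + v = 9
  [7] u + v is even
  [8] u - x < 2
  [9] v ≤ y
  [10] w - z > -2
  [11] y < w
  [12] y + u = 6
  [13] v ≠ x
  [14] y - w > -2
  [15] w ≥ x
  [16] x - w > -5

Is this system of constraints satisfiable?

Satisfiable

One satisfying assignment is x = 2, y = 4, z = 5, w = 5, v = 4, u = 2.
For the less obvious constraints — constraint 1: w + x = 7; constraint 2: z - y = 1; constraint 4: w - z = 0 — and the others hold by inspection.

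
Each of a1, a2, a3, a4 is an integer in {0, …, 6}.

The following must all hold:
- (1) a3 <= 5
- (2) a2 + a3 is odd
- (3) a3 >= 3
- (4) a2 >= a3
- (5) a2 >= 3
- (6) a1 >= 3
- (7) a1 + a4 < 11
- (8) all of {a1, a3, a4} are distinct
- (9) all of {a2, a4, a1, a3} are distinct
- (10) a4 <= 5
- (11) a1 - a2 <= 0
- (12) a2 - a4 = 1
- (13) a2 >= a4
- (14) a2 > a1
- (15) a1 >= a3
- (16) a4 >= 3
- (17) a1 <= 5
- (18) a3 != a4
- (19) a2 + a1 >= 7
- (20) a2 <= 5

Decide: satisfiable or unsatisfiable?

Unsatisfiable

Constraints 1, 3, 5, 6, 10, 16, 17, and 20 confine each of a2, a4, a1, a3 to the 3 values {3, …, 5}.
Constraint 9 requires all 4 of them to be distinct, but only 3 values are available — impossible by the pigeonhole principle.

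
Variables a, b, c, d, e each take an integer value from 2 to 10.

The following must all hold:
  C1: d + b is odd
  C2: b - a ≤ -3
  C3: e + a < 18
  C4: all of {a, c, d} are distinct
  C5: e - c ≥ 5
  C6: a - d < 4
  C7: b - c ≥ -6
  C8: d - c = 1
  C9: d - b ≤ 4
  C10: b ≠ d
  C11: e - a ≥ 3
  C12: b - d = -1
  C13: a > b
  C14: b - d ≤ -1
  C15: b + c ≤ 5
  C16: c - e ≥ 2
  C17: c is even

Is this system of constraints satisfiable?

Constraints 2, 7, 11, and 16 give c − e ≥ 2, e − a ≥ 3, a − b ≥ 3, b − c ≥ -6.
Adding all 4 inequalities: the left sides telescope to 0, and the right sides sum to 2 + 3 + 3 + (-6) = 2. So 0 ≥ 2, which is false.

Unsatisfiable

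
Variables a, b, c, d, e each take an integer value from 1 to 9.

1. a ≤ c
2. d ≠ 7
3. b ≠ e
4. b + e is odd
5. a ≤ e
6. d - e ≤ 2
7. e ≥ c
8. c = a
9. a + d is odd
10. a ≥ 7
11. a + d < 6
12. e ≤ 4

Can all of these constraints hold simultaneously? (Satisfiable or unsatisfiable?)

Unsatisfiable

From constraints 1 and 10: c ≥ a and a ≥ 7, so c ≥ 7. From constraints 7 and 12: c ≤ e and e ≤ 4, so c ≤ 4. But 4 < 7, so no value of c works.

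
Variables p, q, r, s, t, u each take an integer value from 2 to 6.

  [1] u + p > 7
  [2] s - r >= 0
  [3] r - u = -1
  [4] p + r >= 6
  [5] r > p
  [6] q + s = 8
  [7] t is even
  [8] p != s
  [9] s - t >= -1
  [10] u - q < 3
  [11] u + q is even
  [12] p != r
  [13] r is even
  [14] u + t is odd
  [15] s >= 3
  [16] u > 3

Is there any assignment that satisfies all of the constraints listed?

Satisfiable

Try p = 3, q = 3, r = 4, s = 5, t = 6, u = 5.
Check constraint 1: u + p = 8; constraint 2: s - r = 1; constraint 3: r - u = -1. The remaining constraints are straightforward to verify.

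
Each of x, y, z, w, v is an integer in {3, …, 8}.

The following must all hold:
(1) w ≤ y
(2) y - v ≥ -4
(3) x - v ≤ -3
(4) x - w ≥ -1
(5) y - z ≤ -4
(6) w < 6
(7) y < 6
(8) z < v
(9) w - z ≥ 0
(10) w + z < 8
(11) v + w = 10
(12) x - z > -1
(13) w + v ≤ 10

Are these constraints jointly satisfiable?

Unsatisfiable

Constraints 2, 3, 4, 5, and 9 give y − v ≥ -4, v − x ≥ 3, x − w ≥ -1, w − z ≥ 0, z − y ≥ 4.
Adding all 5 inequalities: the left sides telescope to 0, and the right sides sum to (-4) + 3 + (-1) + 0 + 4 = 2. So 0 ≥ 2, which is false.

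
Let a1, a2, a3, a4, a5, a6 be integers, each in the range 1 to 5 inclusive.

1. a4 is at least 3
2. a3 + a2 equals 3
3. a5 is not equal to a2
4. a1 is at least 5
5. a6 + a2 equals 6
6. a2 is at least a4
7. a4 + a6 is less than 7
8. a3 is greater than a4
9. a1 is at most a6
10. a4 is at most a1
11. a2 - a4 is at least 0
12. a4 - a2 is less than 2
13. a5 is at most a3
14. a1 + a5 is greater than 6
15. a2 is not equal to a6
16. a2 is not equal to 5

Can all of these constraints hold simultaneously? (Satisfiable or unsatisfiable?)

Unsatisfiable

From constraints 4 and 9: a6 ≥ a1 ≥ 5. From constraints 1 and 6: a2 ≥ a4 ≥ 3. Hence a6 + a2 ≥ 8. But constraint 5 requires a6 + a2 = 6, and 6 < 8. Contradiction.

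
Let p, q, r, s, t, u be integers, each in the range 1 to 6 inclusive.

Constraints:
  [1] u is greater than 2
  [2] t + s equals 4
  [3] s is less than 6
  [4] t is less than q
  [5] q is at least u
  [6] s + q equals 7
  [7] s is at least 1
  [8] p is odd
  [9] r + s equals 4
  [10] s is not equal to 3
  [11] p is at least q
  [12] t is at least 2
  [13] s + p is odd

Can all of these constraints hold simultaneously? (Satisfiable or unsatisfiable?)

One satisfying assignment is p = 5, q = 5, r = 2, s = 2, t = 2, u = 5.
For the less obvious constraints — constraint 2: t + s = 4; constraint 6: s + q = 7; constraint 9: r + s = 4 — and the others hold by inspection.

Satisfiable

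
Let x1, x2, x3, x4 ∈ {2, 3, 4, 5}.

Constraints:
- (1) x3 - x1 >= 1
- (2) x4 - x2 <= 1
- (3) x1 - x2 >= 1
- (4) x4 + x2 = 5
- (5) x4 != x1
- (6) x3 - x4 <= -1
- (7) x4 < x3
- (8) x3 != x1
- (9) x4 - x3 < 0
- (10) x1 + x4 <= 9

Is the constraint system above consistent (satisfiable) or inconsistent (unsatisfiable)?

Unsatisfiable

Constraints 1, 2, 3, and 6 give x4 − x3 ≥ 1, x3 − x1 ≥ 1, x1 − x2 ≥ 1, x2 − x4 ≥ -1.
Adding all 4 inequalities: the left sides telescope to 0, and the right sides sum to 1 + 1 + 1 + (-1) = 2. So 0 ≥ 2, which is false.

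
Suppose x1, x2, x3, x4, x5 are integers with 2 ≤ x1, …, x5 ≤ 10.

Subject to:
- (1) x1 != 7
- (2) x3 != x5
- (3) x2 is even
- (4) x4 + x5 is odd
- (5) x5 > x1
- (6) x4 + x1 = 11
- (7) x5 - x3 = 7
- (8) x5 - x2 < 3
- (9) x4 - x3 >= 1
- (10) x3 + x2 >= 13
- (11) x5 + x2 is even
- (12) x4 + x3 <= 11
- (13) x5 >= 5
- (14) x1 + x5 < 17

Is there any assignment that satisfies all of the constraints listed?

Satisfiable

One satisfying assignment is x1 = 4, x2 = 10, x3 = 3, x4 = 7, x5 = 10.
For the less obvious constraints — constraint 6: x4 + x1 = 11; constraint 7: x5 - x3 = 7; constraint 8: x5 - x2 = 0 — and the others hold by inspection.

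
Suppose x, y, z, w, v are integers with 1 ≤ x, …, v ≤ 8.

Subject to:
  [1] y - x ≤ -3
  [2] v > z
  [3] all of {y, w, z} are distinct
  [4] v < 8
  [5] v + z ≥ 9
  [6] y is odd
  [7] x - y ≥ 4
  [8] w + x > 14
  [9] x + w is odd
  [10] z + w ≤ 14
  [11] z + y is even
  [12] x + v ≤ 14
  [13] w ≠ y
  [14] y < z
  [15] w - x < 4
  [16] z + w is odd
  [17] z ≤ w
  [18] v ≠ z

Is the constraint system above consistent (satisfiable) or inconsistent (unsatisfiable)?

Satisfiable

Try x = 7, y = 1, z = 3, w = 8, v = 7.
Check constraint 1: y - x = -6; constraint 5: v + z = 10; constraint 7: x - y = 6. The remaining constraints are straightforward to verify.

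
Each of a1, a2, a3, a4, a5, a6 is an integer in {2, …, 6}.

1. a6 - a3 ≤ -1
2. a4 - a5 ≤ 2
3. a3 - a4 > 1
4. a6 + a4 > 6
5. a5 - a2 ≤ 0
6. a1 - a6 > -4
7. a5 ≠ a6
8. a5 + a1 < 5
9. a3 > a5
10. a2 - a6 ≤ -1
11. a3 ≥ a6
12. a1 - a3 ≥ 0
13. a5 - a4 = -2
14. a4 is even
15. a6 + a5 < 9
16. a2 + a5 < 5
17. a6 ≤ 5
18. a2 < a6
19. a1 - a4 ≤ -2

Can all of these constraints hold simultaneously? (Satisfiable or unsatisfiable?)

Unsatisfiable

Constraints 1, 2, 5, 10, 12, and 19 give a1 − a3 ≥ 0, a3 − a6 ≥ 1, a6 − a2 ≥ 1, a2 − a5 ≥ 0, a5 − a4 ≥ -2, a4 − a1 ≥ 2.
Adding all 6 inequalities: the left sides telescope to 0, and the right sides sum to 0 + 1 + 1 + 0 + (-2) + 2 = 2. So 0 ≥ 2, which is false.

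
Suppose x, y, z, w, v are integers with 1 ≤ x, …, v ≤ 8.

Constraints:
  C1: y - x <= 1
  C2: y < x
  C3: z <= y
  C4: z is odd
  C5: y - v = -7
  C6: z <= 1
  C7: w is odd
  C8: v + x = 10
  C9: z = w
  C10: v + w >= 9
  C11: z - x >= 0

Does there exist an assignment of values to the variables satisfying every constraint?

Unsatisfiable

Constraints 2, 3, and 11 give x ≤ z, z ≤ y, y < x. Chaining: x ≤ z ≤ y < x, which forces x < x — impossible.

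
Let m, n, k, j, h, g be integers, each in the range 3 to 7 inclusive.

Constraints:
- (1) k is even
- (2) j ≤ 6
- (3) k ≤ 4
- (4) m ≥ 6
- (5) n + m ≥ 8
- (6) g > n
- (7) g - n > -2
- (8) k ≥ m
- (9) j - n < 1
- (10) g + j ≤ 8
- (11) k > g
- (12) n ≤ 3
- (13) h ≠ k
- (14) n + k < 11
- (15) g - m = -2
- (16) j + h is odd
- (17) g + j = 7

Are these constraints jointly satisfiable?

Unsatisfiable

From constraints 4 and 8: k ≥ m and m ≥ 6, so k ≥ 6. From constraint 3: k ≤ 4. But 4 < 6, so no value of k works.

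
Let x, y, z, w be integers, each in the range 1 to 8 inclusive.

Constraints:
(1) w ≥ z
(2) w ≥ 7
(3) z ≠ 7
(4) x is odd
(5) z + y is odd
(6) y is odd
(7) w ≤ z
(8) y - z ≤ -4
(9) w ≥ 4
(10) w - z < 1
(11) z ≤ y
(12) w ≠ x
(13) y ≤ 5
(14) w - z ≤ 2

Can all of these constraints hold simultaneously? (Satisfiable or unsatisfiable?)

Unsatisfiable

From constraints 2 and 7: z ≥ w and w ≥ 7, so z ≥ 7. From constraints 11 and 13: z ≤ y and y ≤ 5, so z ≤ 5. But 5 < 7, so no value of z works.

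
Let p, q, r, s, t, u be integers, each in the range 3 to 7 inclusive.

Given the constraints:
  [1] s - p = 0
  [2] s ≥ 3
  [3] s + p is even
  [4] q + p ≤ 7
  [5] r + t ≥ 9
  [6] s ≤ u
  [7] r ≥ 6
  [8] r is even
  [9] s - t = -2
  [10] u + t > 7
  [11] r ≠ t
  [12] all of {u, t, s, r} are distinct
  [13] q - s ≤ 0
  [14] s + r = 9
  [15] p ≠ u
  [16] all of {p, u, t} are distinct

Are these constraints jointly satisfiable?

Setting (p, q, r, s, t, u) = (3, 3, 6, 3, 5, 4) satisfies everything: constraint 1: s - p = 0; constraint 4: q + p = 6; constraint 5: r + t = 11, and the others follow.

Satisfiable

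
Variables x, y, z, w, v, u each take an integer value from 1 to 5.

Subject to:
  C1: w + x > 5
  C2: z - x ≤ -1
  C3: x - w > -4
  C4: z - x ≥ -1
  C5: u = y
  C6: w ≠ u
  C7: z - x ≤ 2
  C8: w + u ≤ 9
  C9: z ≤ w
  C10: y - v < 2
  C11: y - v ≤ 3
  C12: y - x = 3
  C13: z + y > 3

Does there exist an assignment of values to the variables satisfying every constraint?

Satisfiable

The assignment x = 2, y = 5, z = 1, w = 4, v = 4, u = 5 works:
  constraint 1 holds since w + x = 6.
  constraint 2 holds since z - x = -1.
  constraint 3 holds since x - w = -2.
The rest check out directly.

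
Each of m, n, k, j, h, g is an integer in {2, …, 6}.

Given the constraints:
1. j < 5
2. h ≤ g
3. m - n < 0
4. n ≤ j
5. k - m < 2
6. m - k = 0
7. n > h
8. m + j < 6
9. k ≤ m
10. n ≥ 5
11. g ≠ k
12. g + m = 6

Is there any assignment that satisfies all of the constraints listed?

Unsatisfiable

From constraints 4 and 10: j ≥ n and n ≥ 5, so j ≥ 5. From constraint 1: j ≤ 4. But 4 < 5, so no value of j works.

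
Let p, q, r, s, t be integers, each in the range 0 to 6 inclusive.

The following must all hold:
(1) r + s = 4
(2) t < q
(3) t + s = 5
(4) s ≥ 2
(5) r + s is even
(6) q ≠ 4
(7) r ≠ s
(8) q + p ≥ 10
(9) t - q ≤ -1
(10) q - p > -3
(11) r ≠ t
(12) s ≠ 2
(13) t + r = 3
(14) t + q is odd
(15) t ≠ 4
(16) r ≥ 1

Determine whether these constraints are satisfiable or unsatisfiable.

One satisfying assignment is p = 5, q = 5, r = 1, s = 3, t = 2.
For the less obvious constraints — constraint 1: r + s = 4; constraint 3: t + s = 5; constraint 8: q + p = 10 — and the others hold by inspection.

Satisfiable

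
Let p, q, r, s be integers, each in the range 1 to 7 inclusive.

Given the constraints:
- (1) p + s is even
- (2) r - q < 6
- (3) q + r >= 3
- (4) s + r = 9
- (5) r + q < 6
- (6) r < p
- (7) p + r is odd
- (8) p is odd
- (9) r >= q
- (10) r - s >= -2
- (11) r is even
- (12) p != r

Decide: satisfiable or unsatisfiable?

Try p = 5, q = 1, r = 4, s = 5.
Check constraint 2: r - q = 3; constraint 3: q + r = 5; constraint 4: s + r = 9. The remaining constraints are straightforward to verify.

Satisfiable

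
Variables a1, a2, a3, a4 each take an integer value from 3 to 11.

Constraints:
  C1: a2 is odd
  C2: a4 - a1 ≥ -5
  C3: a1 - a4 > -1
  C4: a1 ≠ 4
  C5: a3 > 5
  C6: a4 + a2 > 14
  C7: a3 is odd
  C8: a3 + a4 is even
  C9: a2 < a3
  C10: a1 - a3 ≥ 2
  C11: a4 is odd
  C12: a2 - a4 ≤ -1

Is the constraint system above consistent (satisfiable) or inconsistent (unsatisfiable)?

Setting (a1, a2, a3, a4) = (11, 7, 9, 9) satisfies everything: constraint 2: a4 - a1 = -2; constraint 3: a1 - a4 = 2; constraint 6: a4 + a2 = 16, and the others follow.

Satisfiable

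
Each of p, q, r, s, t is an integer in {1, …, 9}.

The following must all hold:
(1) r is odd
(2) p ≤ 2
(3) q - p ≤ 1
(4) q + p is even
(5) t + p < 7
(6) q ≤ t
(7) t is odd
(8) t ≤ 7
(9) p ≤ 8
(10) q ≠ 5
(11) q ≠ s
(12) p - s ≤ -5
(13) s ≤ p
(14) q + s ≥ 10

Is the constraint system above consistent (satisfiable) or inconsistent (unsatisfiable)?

From constraints 6 and 8: q ≤ t ≤ 7. From constraints 2 and 13: s ≤ p ≤ 2. Hence q + s ≤ 9. But constraint 14 requires q + s ≥ 10, and 10 > 9. Contradiction.

Unsatisfiable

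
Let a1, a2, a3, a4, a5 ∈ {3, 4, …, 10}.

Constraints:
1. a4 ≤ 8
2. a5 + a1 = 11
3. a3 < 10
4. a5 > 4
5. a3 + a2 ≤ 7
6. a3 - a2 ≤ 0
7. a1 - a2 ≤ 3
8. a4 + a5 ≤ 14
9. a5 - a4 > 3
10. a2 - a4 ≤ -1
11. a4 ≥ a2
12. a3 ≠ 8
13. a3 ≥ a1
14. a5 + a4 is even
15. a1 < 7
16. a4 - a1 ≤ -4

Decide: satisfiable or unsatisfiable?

Constraints 7, 10, and 16 give a1 − a4 ≥ 4, a4 − a2 ≥ 1, a2 − a1 ≥ -3.
Adding all 3 inequalities: the left sides telescope to 0, and the right sides sum to 4 + 1 + (-3) = 2. So 0 ≥ 2, which is false.

Unsatisfiable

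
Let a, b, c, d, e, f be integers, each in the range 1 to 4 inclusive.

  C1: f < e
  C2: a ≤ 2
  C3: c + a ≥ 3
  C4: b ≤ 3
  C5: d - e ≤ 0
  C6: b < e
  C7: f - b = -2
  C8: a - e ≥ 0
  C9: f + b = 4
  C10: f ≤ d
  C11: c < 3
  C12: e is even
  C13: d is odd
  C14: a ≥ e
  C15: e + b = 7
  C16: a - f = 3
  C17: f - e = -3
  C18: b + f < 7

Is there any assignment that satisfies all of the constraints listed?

Unsatisfiable

From constraints 2 and 14: e ≤ a ≤ 2. From constraint 4: b ≤ 3. Hence e + b ≤ 5. But constraint 15 requires e + b = 7, and 7 > 5. Contradiction.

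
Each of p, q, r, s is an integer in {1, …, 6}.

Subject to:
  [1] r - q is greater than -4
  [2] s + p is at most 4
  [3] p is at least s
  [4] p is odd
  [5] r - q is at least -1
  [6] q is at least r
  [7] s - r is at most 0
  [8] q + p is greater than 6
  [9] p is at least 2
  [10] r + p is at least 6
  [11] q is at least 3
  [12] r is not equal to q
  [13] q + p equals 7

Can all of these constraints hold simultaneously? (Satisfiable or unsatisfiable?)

Take p = 3, q = 4, r = 3, s = 1. Then constraint 1: r - q = -1; constraint 2: s + p = 4; constraint 5: r - q = -1, and every other listed constraint is also met.

Satisfiable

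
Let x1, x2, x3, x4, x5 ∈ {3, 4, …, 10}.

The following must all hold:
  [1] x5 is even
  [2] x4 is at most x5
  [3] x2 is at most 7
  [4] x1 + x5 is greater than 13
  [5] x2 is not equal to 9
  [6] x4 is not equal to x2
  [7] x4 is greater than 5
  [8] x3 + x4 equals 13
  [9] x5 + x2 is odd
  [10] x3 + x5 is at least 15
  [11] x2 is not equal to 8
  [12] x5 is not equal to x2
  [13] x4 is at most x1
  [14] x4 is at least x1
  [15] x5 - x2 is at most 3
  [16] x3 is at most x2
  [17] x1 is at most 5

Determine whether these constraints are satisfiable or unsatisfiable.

Unsatisfiable

From constraints 3 and 16: x3 ≤ x2 ≤ 7. From constraints 13 and 17: x4 ≤ x1 ≤ 5. Hence x3 + x4 ≤ 12. But constraint 8 requires x3 + x4 = 13, and 13 > 12. Contradiction.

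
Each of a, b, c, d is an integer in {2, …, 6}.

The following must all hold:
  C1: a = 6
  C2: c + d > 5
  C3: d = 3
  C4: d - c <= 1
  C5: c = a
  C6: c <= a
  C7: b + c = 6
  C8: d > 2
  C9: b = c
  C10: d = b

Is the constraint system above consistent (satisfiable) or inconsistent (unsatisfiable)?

Constraint 3 fixes d = 3 and constraint 1 fixes a = 6. Constraints 5, 9, and 10 give d = b = c = a, so d = a. But 3 ≠ 6 — contradiction.

Unsatisfiable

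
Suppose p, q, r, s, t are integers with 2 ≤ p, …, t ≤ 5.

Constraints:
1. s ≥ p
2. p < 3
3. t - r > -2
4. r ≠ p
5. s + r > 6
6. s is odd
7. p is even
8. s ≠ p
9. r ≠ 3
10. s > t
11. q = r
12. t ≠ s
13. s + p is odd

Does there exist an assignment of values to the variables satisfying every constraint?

Take p = 2, q = 4, r = 4, s = 5, t = 3. Then constraint 3: t - r = -1; constraint 5: s + r = 9, and every other listed constraint is also met.

Satisfiable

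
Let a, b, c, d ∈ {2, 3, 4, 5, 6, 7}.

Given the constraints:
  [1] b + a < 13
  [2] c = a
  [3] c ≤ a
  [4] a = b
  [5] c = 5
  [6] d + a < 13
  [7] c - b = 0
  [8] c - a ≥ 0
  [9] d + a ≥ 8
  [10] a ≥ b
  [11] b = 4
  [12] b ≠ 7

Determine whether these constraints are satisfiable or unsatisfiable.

Unsatisfiable

Constraint 5 fixes c = 5 and constraint 11 fixes b = 4. Constraints 2 and 4 give c = a = b, so c = b. But 5 ≠ 4 — contradiction.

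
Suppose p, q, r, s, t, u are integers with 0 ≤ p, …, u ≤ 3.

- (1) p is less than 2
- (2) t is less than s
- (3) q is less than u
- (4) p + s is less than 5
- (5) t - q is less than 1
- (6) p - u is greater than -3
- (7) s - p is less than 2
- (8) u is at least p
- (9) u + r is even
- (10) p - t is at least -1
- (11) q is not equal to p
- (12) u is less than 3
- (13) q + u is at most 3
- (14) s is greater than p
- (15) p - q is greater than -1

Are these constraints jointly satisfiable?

Take p = 1, q = 0, r = 0, s = 2, t = 0, u = 2. Then constraint 4: p + s = 3; constraint 5: t - q = 0, and every other listed constraint is also met.

Satisfiable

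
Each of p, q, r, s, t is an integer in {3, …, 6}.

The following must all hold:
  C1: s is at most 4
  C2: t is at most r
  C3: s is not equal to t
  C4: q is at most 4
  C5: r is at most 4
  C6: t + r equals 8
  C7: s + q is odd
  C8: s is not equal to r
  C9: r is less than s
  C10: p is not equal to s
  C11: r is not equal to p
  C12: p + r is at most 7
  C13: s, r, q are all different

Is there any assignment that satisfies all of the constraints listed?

Unsatisfiable

Constraints 1, 4, and 5 confine each of s, r, q to the 2 values {3, 4} (the domain already gives each ≥ 3).
Constraint 13 requires all 3 of them to be distinct, but only 2 values are available — impossible by the pigeonhole principle.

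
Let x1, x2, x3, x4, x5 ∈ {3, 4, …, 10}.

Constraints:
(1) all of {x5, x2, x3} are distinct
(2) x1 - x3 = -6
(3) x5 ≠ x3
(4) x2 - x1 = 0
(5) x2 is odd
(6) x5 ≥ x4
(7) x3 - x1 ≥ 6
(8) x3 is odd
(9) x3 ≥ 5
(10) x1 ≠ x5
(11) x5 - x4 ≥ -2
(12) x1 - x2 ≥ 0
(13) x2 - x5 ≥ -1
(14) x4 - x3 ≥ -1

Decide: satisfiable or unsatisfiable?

Constraints 7, 11, 12, 13, and 14 give x3 − x1 ≥ 6, x1 − x2 ≥ 0, x2 − x5 ≥ -1, x5 − x4 ≥ -2, x4 − x3 ≥ -1.
Adding all 5 inequalities: the left sides telescope to 0, and the right sides sum to 6 + 0 + (-1) + (-2) + (-1) = 2. So 0 ≥ 2, which is false.

Unsatisfiable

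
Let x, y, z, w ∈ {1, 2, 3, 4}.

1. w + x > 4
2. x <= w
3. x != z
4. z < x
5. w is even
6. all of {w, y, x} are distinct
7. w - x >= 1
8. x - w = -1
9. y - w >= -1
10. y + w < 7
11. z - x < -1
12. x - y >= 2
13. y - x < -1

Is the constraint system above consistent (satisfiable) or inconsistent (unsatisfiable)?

Unsatisfiable

Constraints 7, 9, and 12 give y − w ≥ -1, w − x ≥ 1, x − y ≥ 2.
Adding all 3 inequalities: the left sides telescope to 0, and the right sides sum to (-1) + 1 + 2 = 2. So 0 ≥ 2, which is false.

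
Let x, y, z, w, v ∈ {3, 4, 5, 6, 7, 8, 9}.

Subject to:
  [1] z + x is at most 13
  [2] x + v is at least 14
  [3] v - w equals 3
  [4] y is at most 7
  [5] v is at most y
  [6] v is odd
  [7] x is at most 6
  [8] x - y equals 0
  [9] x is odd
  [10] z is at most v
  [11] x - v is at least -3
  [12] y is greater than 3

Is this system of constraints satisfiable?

Unsatisfiable

From constraint 7: x ≤ 6. From constraints 4 and 5: v ≤ y ≤ 7. Hence x + v ≤ 13. But constraint 2 requires x + v ≥ 14, and 14 > 13. Contradiction.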